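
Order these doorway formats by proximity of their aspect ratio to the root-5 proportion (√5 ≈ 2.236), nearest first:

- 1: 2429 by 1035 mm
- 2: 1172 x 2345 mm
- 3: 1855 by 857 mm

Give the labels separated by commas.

Ratios: 1 = 2429 / 1035 ≈ 2.347; 2 = 2345 / 1172 ≈ 2.001; 3 = 1855 / 857 ≈ 2.165.
|Δ from 2.236|: 1 0.111; 2 0.235; 3 0.071.

3, 1, 2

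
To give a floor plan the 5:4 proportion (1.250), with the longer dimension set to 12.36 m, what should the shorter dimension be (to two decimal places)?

5:4 = 1.25000.
Shorter side = 12.36 ÷ 1.25000 ≈ 9.8880 → 9.89 m.

9.89 m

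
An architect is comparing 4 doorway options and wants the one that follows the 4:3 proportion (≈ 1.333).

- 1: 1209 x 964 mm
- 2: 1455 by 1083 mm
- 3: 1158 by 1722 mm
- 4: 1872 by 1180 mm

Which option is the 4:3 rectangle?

Target 4:3 ≈ 1.333.
1: 1.254 (Δ0.079)  2: 1.343 (Δ0.010)  3: 1.487 (Δ0.154)  4: 1.586 (Δ0.253)

2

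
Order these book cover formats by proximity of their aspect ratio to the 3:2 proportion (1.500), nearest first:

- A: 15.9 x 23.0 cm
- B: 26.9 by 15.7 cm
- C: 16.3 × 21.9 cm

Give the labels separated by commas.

A, C, B

Ratios: A = 23.0 / 15.9 ≈ 1.447; B = 26.9 / 15.7 ≈ 1.713; C = 21.9 / 16.3 ≈ 1.344.
|Δ from 1.500|: A 0.053; B 0.213; C 0.156.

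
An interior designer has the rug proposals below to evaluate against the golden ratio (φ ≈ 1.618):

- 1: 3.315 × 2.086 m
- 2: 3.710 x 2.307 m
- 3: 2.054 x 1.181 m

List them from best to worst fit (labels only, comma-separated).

1: 3.315/2.086 ≈ 1.589 → |1.589 − 1.618| = 0.029
2: 3.710/2.307 ≈ 1.608 → |1.608 − 1.618| = 0.010
3: 2.054/1.181 ≈ 1.739 → |1.739 − 1.618| = 0.121

2, 1, 3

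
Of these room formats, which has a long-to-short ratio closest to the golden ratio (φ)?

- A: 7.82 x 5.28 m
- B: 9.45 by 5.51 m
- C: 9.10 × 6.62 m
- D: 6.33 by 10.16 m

D

Ratios (long/short): A ≈ 1.481; B ≈ 1.715; C ≈ 1.375; D ≈ 1.605.
golden ratio ≈ 1.618; option D is nearest (Δ 0.013).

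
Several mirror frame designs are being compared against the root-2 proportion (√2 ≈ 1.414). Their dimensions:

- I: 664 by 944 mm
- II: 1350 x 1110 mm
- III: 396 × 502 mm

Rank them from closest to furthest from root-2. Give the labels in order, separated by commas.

Ratios: I = 944 / 664 ≈ 1.422; II = 1350 / 1110 ≈ 1.216; III = 502 / 396 ≈ 1.268.
|Δ from 1.414|: I 0.008; II 0.198; III 0.146.

I, III, II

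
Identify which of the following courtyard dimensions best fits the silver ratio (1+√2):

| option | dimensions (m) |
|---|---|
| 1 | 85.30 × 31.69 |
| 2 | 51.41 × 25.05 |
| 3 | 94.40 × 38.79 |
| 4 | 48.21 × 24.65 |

3

Target silver ratio ≈ 2.414.
1: 2.692 (Δ0.278)  2: 2.052 (Δ0.362)  3: 2.434 (Δ0.020)  4: 1.956 (Δ0.458)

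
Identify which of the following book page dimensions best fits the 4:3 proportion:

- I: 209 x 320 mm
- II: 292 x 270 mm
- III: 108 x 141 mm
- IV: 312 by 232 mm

IV

Target 4:3 ≈ 1.333.
I: 1.531 (Δ0.198)  II: 1.081 (Δ0.252)  III: 1.306 (Δ0.027)  IV: 1.345 (Δ0.012)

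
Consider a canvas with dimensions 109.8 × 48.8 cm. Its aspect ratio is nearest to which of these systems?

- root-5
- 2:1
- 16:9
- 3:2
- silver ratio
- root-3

root-5

109.8/48.8 ≈ 2.250. Nearest candidates are root-5 (2.236, off by 0.014) and silver ratio (2.414, off by 0.164).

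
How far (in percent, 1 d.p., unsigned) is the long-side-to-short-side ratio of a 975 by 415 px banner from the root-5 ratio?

Ratio = 975 / 415 ≈ 2.3494.
Ideal root-5 ≈ 2.2361. |2.3494 − 2.2361| / 2.2361 ≈ 5.07% → 5.1%.

5.1%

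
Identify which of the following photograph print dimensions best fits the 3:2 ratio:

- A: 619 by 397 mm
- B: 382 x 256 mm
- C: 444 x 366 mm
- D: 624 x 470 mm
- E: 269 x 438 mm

B

Target 3:2 ≈ 1.500.
A: 1.559 (Δ0.059)  B: 1.492 (Δ0.008)  C: 1.213 (Δ0.287)  D: 1.328 (Δ0.172)  E: 1.628 (Δ0.128)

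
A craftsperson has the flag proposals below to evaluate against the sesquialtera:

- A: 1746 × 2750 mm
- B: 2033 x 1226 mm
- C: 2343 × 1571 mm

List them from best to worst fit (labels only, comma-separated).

A: 2750/1746 ≈ 1.575 → |1.575 − 1.500| = 0.075
B: 2033/1226 ≈ 1.658 → |1.658 − 1.500| = 0.158
C: 2343/1571 ≈ 1.491 → |1.491 − 1.500| = 0.009

C, A, B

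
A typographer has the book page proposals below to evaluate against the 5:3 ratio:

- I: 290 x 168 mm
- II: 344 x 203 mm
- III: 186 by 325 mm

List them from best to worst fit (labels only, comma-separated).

I: 290/168 ≈ 1.726 → |1.726 − 1.667| = 0.059
II: 344/203 ≈ 1.695 → |1.695 − 1.667| = 0.028
III: 325/186 ≈ 1.747 → |1.747 − 1.667| = 0.080

II, I, III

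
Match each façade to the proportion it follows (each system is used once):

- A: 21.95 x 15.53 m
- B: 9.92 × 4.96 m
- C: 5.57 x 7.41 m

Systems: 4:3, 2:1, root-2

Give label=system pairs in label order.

A=root-2, B=2:1, C=4:3

Ratios: A ≈ 1.413; B ≈ 2.000; C ≈ 1.330.
Targets: 4:3 ≈ 1.333; 2:1 ≈ 2.000; root-2 ≈ 1.414.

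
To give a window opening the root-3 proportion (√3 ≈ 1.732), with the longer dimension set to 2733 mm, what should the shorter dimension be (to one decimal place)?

1577.9 mm

root-3 ≈ 1.73205.
Shorter side = 2733 ÷ 1.73205 ≈ 1577.899 → 1577.9 mm.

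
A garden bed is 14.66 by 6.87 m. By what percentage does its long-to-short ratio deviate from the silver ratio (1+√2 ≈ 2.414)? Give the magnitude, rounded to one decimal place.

11.6%

Ratio = 14.66 / 6.87 ≈ 2.1339.
Ideal silver ratio ≈ 2.4142. |2.1339 − 2.4142| / 2.4142 ≈ 11.61% → 11.6%.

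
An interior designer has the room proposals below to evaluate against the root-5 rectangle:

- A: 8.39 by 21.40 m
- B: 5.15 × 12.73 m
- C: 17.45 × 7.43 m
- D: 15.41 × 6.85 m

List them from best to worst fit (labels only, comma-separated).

D, C, B, A

Ratios: A = 21.40 / 8.39 ≈ 2.551; B = 12.73 / 5.15 ≈ 2.472; C = 17.45 / 7.43 ≈ 2.349; D = 15.41 / 6.85 ≈ 2.250.
|Δ from 2.236|: A 0.315; B 0.236; C 0.113; D 0.014.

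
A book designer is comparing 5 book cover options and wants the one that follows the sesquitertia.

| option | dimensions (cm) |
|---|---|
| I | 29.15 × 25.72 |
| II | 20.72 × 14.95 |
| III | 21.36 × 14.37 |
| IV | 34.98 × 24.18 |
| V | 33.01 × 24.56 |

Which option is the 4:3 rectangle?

Target 4:3 ≈ 1.333.
I: 1.133 (Δ0.200)  II: 1.386 (Δ0.053)  III: 1.486 (Δ0.153)  IV: 1.447 (Δ0.114)  V: 1.344 (Δ0.011)

V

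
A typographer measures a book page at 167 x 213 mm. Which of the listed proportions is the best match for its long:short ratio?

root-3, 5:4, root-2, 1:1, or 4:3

5:4

Ratio = 213 / 167 ≈ 1.275.
Distances: root-3 1.732 (Δ 0.457); 5:4 1.250 (Δ 0.025); root-2 1.414 (Δ 0.139); 1:1 1.000 (Δ 0.275); 4:3 1.333 (Δ 0.058).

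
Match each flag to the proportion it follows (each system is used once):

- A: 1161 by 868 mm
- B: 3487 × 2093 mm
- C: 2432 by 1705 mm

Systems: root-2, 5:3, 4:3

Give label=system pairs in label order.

A = 1161/868 ≈ 1.338 → 4:3 (1.333)
B = 3487/2093 ≈ 1.666 → 5:3 (1.667)
C = 2432/1705 ≈ 1.426 → root-2 (1.414)

A=4:3, B=5:3, C=root-2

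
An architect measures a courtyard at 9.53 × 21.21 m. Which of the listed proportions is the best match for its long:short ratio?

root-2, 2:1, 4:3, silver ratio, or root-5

root-5

21.21/9.53 ≈ 2.226. Nearest candidates are root-5 (2.236, off by 0.010) and silver ratio (2.414, off by 0.188).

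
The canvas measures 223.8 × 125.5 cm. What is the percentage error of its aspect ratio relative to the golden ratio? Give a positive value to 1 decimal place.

10.2%

Ratio = 223.8 / 125.5 ≈ 1.7833.
Ideal golden ratio ≈ 1.6180. |1.7833 − 1.6180| / 1.6180 ≈ 10.22% → 10.2%.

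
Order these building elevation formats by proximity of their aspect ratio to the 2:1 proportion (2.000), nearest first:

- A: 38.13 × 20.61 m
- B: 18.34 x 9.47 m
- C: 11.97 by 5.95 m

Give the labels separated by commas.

C, B, A

Ratios: A = 38.13 / 20.61 ≈ 1.850; B = 18.34 / 9.47 ≈ 1.937; C = 11.97 / 5.95 ≈ 2.012.
|Δ from 2.000|: A 0.150; B 0.063; C 0.012.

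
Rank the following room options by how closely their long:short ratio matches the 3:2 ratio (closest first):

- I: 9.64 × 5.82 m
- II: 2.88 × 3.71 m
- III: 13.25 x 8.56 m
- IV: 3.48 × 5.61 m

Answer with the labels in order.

III, IV, I, II

I: 9.64/5.82 ≈ 1.656 → |1.656 − 1.500| = 0.156
II: 3.71/2.88 ≈ 1.288 → |1.288 − 1.500| = 0.212
III: 13.25/8.56 ≈ 1.548 → |1.548 − 1.500| = 0.048
IV: 5.61/3.48 ≈ 1.612 → |1.612 − 1.500| = 0.112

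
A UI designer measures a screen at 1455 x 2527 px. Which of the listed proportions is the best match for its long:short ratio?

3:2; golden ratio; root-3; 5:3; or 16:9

Ratio = 2527 / 1455 ≈ 1.737.
Distances: 3:2 1.500 (Δ 0.237); golden ratio 1.618 (Δ 0.119); root-3 1.732 (Δ 0.005); 5:3 1.667 (Δ 0.070); 16:9 1.778 (Δ 0.041).

root-3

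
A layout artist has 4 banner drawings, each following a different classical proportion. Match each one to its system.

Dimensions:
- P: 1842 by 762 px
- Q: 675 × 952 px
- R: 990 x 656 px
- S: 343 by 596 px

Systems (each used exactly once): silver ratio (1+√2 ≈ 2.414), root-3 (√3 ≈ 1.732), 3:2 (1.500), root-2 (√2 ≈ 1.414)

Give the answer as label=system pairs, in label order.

P = 1842/762 ≈ 2.417 → silver ratio (2.414)
Q = 952/675 ≈ 1.410 → root-2 (1.414)
R = 990/656 ≈ 1.509 → 3:2 (1.500)
S = 596/343 ≈ 1.738 → root-3 (1.732)

P=silver ratio, Q=root-2, R=3:2, S=root-3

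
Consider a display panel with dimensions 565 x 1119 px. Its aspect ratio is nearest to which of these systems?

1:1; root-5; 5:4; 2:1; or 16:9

1119/565 ≈ 1.981. Nearest candidates are 2:1 (2.000, off by 0.019) and 16:9 (1.778, off by 0.203).

2:1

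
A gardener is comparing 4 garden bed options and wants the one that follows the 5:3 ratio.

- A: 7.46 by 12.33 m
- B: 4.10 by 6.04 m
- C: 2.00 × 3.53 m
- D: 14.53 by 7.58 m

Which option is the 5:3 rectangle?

Ratios (long/short): A ≈ 1.653; B ≈ 1.473; C ≈ 1.765; D ≈ 1.917.
5:3 ≈ 1.667; option A is nearest (Δ 0.014).

A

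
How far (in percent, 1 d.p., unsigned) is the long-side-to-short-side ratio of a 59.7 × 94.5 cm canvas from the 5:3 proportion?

5.0%

Ratio = 94.5 / 59.7 ≈ 1.5829.
Ideal 5:3 ≈ 1.6667. |1.5829 − 1.6667| / 1.6667 ≈ 5.03% → 5.0%.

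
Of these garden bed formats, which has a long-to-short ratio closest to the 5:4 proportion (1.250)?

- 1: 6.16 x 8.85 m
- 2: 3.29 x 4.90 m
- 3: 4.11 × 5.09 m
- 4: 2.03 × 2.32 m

3

Ratios (long/short): 1 ≈ 1.437; 2 ≈ 1.489; 3 ≈ 1.238; 4 ≈ 1.143.
5:4 ≈ 1.250; option 3 is nearest (Δ 0.012).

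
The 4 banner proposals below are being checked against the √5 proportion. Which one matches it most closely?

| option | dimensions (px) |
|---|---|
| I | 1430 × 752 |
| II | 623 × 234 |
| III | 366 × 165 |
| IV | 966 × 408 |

Target root-5 ≈ 2.236.
I: 1.902 (Δ0.334)  II: 2.662 (Δ0.426)  III: 2.218 (Δ0.018)  IV: 2.368 (Δ0.132)

III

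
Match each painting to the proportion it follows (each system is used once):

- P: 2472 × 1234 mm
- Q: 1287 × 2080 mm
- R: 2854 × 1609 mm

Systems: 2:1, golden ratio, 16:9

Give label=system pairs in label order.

P=2:1, Q=golden ratio, R=16:9

Ratios: P ≈ 2.003; Q ≈ 1.616; R ≈ 1.774.
Targets: 2:1 ≈ 2.000; golden ratio ≈ 1.618; 16:9 ≈ 1.778.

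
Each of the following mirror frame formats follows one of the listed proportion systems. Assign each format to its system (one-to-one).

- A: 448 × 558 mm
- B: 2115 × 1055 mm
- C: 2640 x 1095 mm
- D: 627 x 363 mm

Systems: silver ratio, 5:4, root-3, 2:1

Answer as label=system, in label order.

A=5:4, B=2:1, C=silver ratio, D=root-3

A = 558/448 ≈ 1.246 → 5:4 (1.250)
B = 2115/1055 ≈ 2.005 → 2:1 (2.000)
C = 2640/1095 ≈ 2.411 → silver ratio (2.414)
D = 627/363 ≈ 1.727 → root-3 (1.732)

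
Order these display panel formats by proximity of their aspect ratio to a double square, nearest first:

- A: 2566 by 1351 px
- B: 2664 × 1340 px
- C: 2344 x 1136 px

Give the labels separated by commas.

B, C, A

A: 2566/1351 ≈ 1.899 → |1.899 − 2.000| = 0.101
B: 2664/1340 ≈ 1.988 → |1.988 − 2.000| = 0.012
C: 2344/1136 ≈ 2.063 → |2.063 − 2.000| = 0.063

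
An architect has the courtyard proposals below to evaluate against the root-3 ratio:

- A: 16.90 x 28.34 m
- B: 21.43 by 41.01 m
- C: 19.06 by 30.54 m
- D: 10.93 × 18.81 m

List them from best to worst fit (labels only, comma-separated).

D, A, C, B

A: 28.34/16.90 ≈ 1.677 → |1.677 − 1.732| = 0.055
B: 41.01/21.43 ≈ 1.914 → |1.914 − 1.732| = 0.182
C: 30.54/19.06 ≈ 1.602 → |1.602 − 1.732| = 0.130
D: 18.81/10.93 ≈ 1.721 → |1.721 − 1.732| = 0.011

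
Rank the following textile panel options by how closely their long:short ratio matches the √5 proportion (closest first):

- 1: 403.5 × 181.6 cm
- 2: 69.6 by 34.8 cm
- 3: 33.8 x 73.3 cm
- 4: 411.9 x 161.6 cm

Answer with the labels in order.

1, 3, 2, 4

Ratios: 1 = 403.5 / 181.6 ≈ 2.222; 2 = 69.6 / 34.8 ≈ 2.000; 3 = 73.3 / 33.8 ≈ 2.169; 4 = 411.9 / 161.6 ≈ 2.549.
|Δ from 2.236|: 1 0.014; 2 0.236; 3 0.067; 4 0.313.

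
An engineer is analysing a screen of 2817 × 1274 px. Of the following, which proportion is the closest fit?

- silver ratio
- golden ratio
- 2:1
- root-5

root-5

Ratio = 2817 / 1274 ≈ 2.211.
Distances: silver ratio 2.414 (Δ 0.203); golden ratio 1.618 (Δ 0.593); 2:1 2.000 (Δ 0.211); root-5 2.236 (Δ 0.025).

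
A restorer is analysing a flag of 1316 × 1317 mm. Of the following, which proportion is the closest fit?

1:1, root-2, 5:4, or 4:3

1317/1316 ≈ 1.001. Nearest candidates are 1:1 (1.000, off by 0.001) and 5:4 (1.250, off by 0.249).

1:1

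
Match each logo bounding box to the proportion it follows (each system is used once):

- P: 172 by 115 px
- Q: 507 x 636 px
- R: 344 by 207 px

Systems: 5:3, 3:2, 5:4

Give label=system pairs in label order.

P = 172/115 ≈ 1.496 → 3:2 (1.500)
Q = 636/507 ≈ 1.254 → 5:4 (1.250)
R = 344/207 ≈ 1.662 → 5:3 (1.667)

P=3:2, Q=5:4, R=5:3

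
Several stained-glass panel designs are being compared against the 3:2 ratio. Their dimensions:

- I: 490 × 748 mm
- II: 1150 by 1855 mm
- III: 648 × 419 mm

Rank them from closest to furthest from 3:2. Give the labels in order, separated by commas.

I, III, II

Ratios: I = 748 / 490 ≈ 1.527; II = 1855 / 1150 ≈ 1.613; III = 648 / 419 ≈ 1.547.
|Δ from 1.500|: I 0.027; II 0.113; III 0.047.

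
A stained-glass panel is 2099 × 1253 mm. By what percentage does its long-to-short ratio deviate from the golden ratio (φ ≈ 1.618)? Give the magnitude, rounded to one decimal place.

3.5%

Ratio = 2099 / 1253 ≈ 1.6752.
Ideal golden ratio ≈ 1.6180. |1.6752 − 1.6180| / 1.6180 ≈ 3.54% → 3.5%.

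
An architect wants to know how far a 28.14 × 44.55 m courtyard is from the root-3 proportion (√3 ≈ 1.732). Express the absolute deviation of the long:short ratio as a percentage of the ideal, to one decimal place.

Ratio = 44.55 / 28.14 ≈ 1.5832.
Ideal root-3 ≈ 1.7321. |1.5832 − 1.7321| / 1.7321 ≈ 8.60% → 8.6%.

8.6%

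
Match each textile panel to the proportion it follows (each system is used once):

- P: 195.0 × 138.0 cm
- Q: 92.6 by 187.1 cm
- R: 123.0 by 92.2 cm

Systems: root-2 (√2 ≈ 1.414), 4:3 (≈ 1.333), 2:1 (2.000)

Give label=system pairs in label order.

P=root-2, Q=2:1, R=4:3

Ratios: P ≈ 1.413; Q ≈ 2.021; R ≈ 1.334.
Targets: root-2 ≈ 1.414; 4:3 ≈ 1.333; 2:1 ≈ 2.000.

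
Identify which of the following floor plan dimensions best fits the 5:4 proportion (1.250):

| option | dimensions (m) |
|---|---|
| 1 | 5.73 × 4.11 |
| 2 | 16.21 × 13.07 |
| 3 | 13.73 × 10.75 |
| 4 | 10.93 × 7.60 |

2

Target 5:4 ≈ 1.250.
1: 1.394 (Δ0.144)  2: 1.240 (Δ0.010)  3: 1.277 (Δ0.027)  4: 1.438 (Δ0.188)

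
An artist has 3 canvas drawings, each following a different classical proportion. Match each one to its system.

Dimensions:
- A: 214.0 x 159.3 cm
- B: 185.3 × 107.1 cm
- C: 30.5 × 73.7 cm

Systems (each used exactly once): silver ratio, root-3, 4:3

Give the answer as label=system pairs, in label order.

A=4:3, B=root-3, C=silver ratio

Ratios: A ≈ 1.343; B ≈ 1.730; C ≈ 2.416.
Targets: silver ratio ≈ 2.414; root-3 ≈ 1.732; 4:3 ≈ 1.333.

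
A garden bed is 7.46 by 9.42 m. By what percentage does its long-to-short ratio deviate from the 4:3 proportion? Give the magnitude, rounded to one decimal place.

5.3%

Ratio = 9.42 / 7.46 ≈ 1.2627.
Ideal 4:3 ≈ 1.3333. |1.2627 − 1.3333| / 1.3333 ≈ 5.30% → 5.3%.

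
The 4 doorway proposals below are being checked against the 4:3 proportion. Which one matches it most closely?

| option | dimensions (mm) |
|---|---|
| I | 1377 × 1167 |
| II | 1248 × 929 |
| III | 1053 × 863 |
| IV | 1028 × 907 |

II

Target 4:3 ≈ 1.333.
I: 1.180 (Δ0.153)  II: 1.343 (Δ0.010)  III: 1.220 (Δ0.113)  IV: 1.133 (Δ0.200)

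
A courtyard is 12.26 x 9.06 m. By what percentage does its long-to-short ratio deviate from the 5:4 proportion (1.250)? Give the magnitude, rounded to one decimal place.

8.3%

Ratio = 12.26 / 9.06 ≈ 1.3532.
Ideal 5:4 = 1.2500. |1.3532 − 1.2500| / 1.2500 ≈ 8.26% → 8.3%.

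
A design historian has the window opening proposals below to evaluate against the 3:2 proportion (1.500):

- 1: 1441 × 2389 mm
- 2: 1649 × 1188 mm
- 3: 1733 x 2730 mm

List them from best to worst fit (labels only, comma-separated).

1: 2389/1441 ≈ 1.658 → |1.658 − 1.500| = 0.158
2: 1649/1188 ≈ 1.388 → |1.388 − 1.500| = 0.112
3: 2730/1733 ≈ 1.575 → |1.575 − 1.500| = 0.075

3, 2, 1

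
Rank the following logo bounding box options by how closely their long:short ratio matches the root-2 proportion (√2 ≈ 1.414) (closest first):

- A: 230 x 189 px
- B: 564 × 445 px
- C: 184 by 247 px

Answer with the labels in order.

C, B, A

Ratios: A = 230 / 189 ≈ 1.217; B = 564 / 445 ≈ 1.267; C = 247 / 184 ≈ 1.342.
|Δ from 1.414|: A 0.197; B 0.147; C 0.072.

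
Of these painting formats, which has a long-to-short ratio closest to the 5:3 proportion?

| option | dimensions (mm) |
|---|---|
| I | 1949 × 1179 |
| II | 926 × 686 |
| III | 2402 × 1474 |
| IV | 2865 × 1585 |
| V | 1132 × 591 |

Ratios (long/short): I ≈ 1.653; II ≈ 1.350; III ≈ 1.630; IV ≈ 1.808; V ≈ 1.915.
5:3 ≈ 1.667; option I is nearest (Δ 0.014).

I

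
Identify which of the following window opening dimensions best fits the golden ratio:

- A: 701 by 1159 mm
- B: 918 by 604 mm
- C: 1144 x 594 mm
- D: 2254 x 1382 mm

Ratios (long/short): A ≈ 1.653; B ≈ 1.520; C ≈ 1.926; D ≈ 1.631.
golden ratio ≈ 1.618; option D is nearest (Δ 0.013).

D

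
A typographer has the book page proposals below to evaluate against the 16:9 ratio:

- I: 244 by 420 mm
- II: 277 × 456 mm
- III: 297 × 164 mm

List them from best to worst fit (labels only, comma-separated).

III, I, II

Ratios: I = 420 / 244 ≈ 1.721; II = 456 / 277 ≈ 1.646; III = 297 / 164 ≈ 1.811.
|Δ from 1.778|: I 0.057; II 0.132; III 0.033.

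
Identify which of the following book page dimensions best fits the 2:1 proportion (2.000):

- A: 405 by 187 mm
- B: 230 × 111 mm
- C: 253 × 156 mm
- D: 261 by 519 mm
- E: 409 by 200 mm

Target 2:1 ≈ 2.000.
A: 2.166 (Δ0.166)  B: 2.072 (Δ0.072)  C: 1.622 (Δ0.378)  D: 1.989 (Δ0.011)  E: 2.045 (Δ0.045)

D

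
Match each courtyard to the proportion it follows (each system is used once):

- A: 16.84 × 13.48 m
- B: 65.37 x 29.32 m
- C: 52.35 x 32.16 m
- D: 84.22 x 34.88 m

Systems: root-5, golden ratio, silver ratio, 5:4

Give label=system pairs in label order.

Ratios: A ≈ 1.249; B ≈ 2.230; C ≈ 1.628; D ≈ 2.415.
Targets: root-5 ≈ 2.236; golden ratio ≈ 1.618; silver ratio ≈ 2.414; 5:4 ≈ 1.250.

A=5:4, B=root-5, C=golden ratio, D=silver ratio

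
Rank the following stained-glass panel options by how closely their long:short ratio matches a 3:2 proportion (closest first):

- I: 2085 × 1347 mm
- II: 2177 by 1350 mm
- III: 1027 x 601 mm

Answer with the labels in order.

I, II, III

I: 2085/1347 ≈ 1.548 → |1.548 − 1.500| = 0.048
II: 2177/1350 ≈ 1.613 → |1.613 − 1.500| = 0.113
III: 1027/601 ≈ 1.709 → |1.709 − 1.500| = 0.209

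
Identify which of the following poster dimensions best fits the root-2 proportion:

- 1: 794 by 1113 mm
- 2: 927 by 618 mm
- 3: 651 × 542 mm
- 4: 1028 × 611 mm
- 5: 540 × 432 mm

Ratios (long/short): 1 ≈ 1.402; 2 ≈ 1.500; 3 ≈ 1.201; 4 ≈ 1.682; 5 ≈ 1.250.
root-2 ≈ 1.414; option 1 is nearest (Δ 0.012).

1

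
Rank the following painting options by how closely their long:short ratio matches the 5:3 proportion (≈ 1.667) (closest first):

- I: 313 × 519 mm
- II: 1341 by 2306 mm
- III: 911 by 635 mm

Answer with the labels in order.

I: 519/313 ≈ 1.658 → |1.658 − 1.667| = 0.009
II: 2306/1341 ≈ 1.720 → |1.720 − 1.667| = 0.053
III: 911/635 ≈ 1.435 → |1.435 − 1.667| = 0.232

I, II, III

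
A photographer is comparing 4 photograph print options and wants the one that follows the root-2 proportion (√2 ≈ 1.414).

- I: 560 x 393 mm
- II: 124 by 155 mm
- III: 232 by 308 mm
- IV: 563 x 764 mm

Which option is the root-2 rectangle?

I

Ratios (long/short): I ≈ 1.425; II ≈ 1.250; III ≈ 1.328; IV ≈ 1.357.
root-2 ≈ 1.414; option I is nearest (Δ 0.011).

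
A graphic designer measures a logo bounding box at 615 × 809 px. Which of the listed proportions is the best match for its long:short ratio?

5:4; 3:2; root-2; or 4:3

4:3

809/615 ≈ 1.315. Nearest candidates are 4:3 (1.333, off by 0.018) and 5:4 (1.250, off by 0.065).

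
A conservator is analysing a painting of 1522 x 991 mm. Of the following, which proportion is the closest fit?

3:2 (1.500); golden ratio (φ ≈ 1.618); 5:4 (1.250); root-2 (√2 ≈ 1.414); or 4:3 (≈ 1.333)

Ratio = 1522 / 991 ≈ 1.536.
Distances: 3:2 1.500 (Δ 0.036); golden ratio 1.618 (Δ 0.082); 5:4 1.250 (Δ 0.286); root-2 1.414 (Δ 0.122); 4:3 1.333 (Δ 0.203).

3:2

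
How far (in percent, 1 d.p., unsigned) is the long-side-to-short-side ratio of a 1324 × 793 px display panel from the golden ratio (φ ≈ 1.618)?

3.2%

Ratio = 1324 / 793 ≈ 1.6696.
Ideal golden ratio ≈ 1.6180. |1.6696 − 1.6180| / 1.6180 ≈ 3.19% → 3.2%.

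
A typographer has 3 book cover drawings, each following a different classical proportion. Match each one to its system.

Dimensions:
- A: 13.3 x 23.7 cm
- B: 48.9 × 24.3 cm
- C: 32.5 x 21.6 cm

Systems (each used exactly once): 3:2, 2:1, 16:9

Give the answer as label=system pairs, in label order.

A=16:9, B=2:1, C=3:2

Ratios: A ≈ 1.782; B ≈ 2.012; C ≈ 1.505.
Targets: 3:2 ≈ 1.500; 2:1 ≈ 2.000; 16:9 ≈ 1.778.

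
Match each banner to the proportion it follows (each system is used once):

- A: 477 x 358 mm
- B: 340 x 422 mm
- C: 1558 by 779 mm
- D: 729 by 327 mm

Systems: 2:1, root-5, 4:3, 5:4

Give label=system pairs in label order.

A=4:3, B=5:4, C=2:1, D=root-5

Ratios: A ≈ 1.332; B ≈ 1.241; C ≈ 2.000; D ≈ 2.229.
Targets: 2:1 ≈ 2.000; root-5 ≈ 2.236; 4:3 ≈ 1.333; 5:4 ≈ 1.250.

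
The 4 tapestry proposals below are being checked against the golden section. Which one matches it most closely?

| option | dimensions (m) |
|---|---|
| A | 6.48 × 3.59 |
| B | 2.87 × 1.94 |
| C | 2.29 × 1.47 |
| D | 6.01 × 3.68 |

Target golden ratio ≈ 1.618.
A: 1.805 (Δ0.187)  B: 1.479 (Δ0.139)  C: 1.558 (Δ0.060)  D: 1.633 (Δ0.015)

D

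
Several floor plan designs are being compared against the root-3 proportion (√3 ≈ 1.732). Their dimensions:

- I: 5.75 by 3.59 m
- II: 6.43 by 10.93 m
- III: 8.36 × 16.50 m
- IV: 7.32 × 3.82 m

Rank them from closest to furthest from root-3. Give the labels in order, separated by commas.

Ratios: I = 5.75 / 3.59 ≈ 1.602; II = 10.93 / 6.43 ≈ 1.700; III = 16.50 / 8.36 ≈ 1.974; IV = 7.32 / 3.82 ≈ 1.916.
|Δ from 1.732|: I 0.130; II 0.032; III 0.242; IV 0.184.

II, I, IV, III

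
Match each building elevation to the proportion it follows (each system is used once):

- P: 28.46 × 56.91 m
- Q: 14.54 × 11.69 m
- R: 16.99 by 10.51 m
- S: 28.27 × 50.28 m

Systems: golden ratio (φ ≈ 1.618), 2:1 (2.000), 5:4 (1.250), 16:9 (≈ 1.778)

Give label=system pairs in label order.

P = 56.91/28.46 ≈ 2.000 → 2:1 (2.000)
Q = 14.54/11.69 ≈ 1.244 → 5:4 (1.250)
R = 16.99/10.51 ≈ 1.617 → golden ratio (1.618)
S = 50.28/28.27 ≈ 1.779 → 16:9 (1.778)

P=2:1, Q=5:4, R=golden ratio, S=16:9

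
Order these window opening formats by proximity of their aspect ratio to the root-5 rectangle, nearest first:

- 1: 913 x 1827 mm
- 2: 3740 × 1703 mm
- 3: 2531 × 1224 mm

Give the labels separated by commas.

2, 3, 1

1: 1827/913 ≈ 2.001 → |2.001 − 2.236| = 0.235
2: 3740/1703 ≈ 2.196 → |2.196 − 2.236| = 0.040
3: 2531/1224 ≈ 2.068 → |2.068 − 2.236| = 0.168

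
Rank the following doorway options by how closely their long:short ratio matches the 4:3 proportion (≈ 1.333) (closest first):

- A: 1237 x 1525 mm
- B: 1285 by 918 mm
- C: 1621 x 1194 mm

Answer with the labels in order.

A: 1525/1237 ≈ 1.233 → |1.233 − 1.333| = 0.100
B: 1285/918 ≈ 1.400 → |1.400 − 1.333| = 0.067
C: 1621/1194 ≈ 1.358 → |1.358 − 1.333| = 0.025

C, B, A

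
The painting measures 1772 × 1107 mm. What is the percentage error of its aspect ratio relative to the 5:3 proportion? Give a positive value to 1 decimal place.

Ratio = 1772 / 1107 ≈ 1.6007.
Ideal 5:3 ≈ 1.6667. |1.6007 − 1.6667| / 1.6667 ≈ 3.96% → 4.0%.

4.0%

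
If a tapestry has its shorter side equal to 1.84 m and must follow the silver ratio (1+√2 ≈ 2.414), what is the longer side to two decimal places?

4.44 m

silver ratio ≈ 2.41421.
Longer side = 1.84 × 2.41421 ≈ 4.4421 → 4.44 m.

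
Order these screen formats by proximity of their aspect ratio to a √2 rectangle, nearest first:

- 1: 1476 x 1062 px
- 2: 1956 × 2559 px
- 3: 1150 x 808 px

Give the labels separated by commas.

3, 1, 2

Ratios: 1 = 1476 / 1062 ≈ 1.390; 2 = 2559 / 1956 ≈ 1.308; 3 = 1150 / 808 ≈ 1.423.
|Δ from 1.414|: 1 0.024; 2 0.106; 3 0.009.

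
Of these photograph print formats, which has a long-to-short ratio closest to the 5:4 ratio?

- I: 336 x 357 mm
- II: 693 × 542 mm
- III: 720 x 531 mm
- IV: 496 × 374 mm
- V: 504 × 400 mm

V

Ratios (long/short): I ≈ 1.062; II ≈ 1.279; III ≈ 1.356; IV ≈ 1.326; V ≈ 1.260.
5:4 ≈ 1.250; option V is nearest (Δ 0.010).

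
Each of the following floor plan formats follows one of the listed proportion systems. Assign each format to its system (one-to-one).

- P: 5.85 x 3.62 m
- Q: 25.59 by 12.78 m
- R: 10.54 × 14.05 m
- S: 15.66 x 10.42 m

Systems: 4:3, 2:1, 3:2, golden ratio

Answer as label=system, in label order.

P=golden ratio, Q=2:1, R=4:3, S=3:2

P = 5.85/3.62 ≈ 1.616 → golden ratio (1.618)
Q = 25.59/12.78 ≈ 2.002 → 2:1 (2.000)
R = 14.05/10.54 ≈ 1.333 → 4:3 (1.333)
S = 15.66/10.42 ≈ 1.503 → 3:2 (1.500)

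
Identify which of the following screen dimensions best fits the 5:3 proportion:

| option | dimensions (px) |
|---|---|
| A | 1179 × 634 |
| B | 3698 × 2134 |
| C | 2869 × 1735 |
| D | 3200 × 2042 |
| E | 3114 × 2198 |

Ratios (long/short): A ≈ 1.860; B ≈ 1.733; C ≈ 1.654; D ≈ 1.567; E ≈ 1.417.
5:3 ≈ 1.667; option C is nearest (Δ 0.013).

C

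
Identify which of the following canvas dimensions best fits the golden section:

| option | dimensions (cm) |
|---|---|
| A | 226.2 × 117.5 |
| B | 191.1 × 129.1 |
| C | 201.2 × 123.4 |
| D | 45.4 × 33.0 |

C

Ratios (long/short): A ≈ 1.925; B ≈ 1.480; C ≈ 1.630; D ≈ 1.376.
golden ratio ≈ 1.618; option C is nearest (Δ 0.012).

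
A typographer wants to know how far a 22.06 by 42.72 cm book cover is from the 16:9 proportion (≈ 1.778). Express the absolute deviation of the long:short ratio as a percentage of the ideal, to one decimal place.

8.9%

Ratio = 42.72 / 22.06 ≈ 1.9365.
Ideal 16:9 ≈ 1.7778. |1.9365 − 1.7778| / 1.7778 ≈ 8.93% → 8.9%.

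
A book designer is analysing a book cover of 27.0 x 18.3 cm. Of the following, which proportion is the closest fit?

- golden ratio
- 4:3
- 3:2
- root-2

27.0/18.3 ≈ 1.475. Nearest candidates are 3:2 (1.500, off by 0.025) and root-2 (1.414, off by 0.061).

3:2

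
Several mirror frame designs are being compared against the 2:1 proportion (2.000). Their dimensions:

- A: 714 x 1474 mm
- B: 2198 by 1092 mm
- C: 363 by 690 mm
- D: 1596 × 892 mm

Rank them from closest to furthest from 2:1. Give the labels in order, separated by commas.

B, A, C, D

A: 1474/714 ≈ 2.064 → |2.064 − 2.000| = 0.064
B: 2198/1092 ≈ 2.013 → |2.013 − 2.000| = 0.013
C: 690/363 ≈ 1.901 → |1.901 − 2.000| = 0.099
D: 1596/892 ≈ 1.789 → |1.789 − 2.000| = 0.211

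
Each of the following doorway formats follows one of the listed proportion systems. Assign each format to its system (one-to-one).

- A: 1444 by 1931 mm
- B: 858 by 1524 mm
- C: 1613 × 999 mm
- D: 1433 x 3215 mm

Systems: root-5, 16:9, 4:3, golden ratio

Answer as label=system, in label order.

Ratios: A ≈ 1.337; B ≈ 1.776; C ≈ 1.615; D ≈ 2.244.
Targets: root-5 ≈ 2.236; 16:9 ≈ 1.778; 4:3 ≈ 1.333; golden ratio ≈ 1.618.

A=4:3, B=16:9, C=golden ratio, D=root-5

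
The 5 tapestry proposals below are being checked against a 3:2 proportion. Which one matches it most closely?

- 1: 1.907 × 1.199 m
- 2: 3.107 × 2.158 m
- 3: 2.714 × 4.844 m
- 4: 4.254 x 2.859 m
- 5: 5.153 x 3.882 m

Ratios (long/short): 1 ≈ 1.590; 2 ≈ 1.440; 3 ≈ 1.785; 4 ≈ 1.488; 5 ≈ 1.327.
3:2 ≈ 1.500; option 4 is nearest (Δ 0.012).

4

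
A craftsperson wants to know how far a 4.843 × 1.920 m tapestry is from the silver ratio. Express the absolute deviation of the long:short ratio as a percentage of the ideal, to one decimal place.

Ratio = 4.843 / 1.920 ≈ 2.5224.
Ideal silver ratio ≈ 2.4142. |2.5224 − 2.4142| / 2.4142 ≈ 4.48% → 4.5%.

4.5%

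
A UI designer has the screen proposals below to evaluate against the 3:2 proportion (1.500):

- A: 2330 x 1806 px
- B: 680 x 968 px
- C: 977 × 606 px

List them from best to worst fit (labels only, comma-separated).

A: 2330/1806 ≈ 1.290 → |1.290 − 1.500| = 0.210
B: 968/680 ≈ 1.424 → |1.424 − 1.500| = 0.076
C: 977/606 ≈ 1.612 → |1.612 − 1.500| = 0.112

B, C, A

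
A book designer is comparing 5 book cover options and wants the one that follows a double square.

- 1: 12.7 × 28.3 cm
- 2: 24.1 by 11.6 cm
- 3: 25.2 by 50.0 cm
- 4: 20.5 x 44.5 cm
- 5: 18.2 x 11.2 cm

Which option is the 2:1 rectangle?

3

Ratios (long/short): 1 ≈ 2.228; 2 ≈ 2.078; 3 ≈ 1.984; 4 ≈ 2.171; 5 ≈ 1.625.
2:1 ≈ 2.000; option 3 is nearest (Δ 0.016).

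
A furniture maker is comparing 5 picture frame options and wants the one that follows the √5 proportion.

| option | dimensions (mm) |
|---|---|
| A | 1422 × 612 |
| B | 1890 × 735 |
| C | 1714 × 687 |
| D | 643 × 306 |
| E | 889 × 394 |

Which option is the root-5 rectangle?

E

Ratios (long/short): A ≈ 2.324; B ≈ 2.571; C ≈ 2.495; D ≈ 2.101; E ≈ 2.256.
root-5 ≈ 2.236; option E is nearest (Δ 0.020).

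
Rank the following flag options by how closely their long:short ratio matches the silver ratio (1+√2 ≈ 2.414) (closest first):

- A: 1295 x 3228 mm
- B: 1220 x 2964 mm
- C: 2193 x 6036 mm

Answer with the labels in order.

B, A, C

A: 3228/1295 ≈ 2.493 → |2.493 − 2.414| = 0.079
B: 2964/1220 ≈ 2.430 → |2.430 − 2.414| = 0.016
C: 6036/2193 ≈ 2.752 → |2.752 − 2.414| = 0.338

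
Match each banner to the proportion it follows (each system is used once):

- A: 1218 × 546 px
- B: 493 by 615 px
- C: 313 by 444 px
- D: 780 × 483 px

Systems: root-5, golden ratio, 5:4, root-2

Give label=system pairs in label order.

A=root-5, B=5:4, C=root-2, D=golden ratio

Ratios: A ≈ 2.231; B ≈ 1.247; C ≈ 1.419; D ≈ 1.615.
Targets: root-5 ≈ 2.236; golden ratio ≈ 1.618; 5:4 ≈ 1.250; root-2 ≈ 1.414.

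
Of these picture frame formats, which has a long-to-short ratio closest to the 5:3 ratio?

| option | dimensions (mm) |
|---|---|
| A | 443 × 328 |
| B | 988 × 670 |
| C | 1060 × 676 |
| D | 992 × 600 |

Ratios (long/short): A ≈ 1.351; B ≈ 1.475; C ≈ 1.568; D ≈ 1.653.
5:3 ≈ 1.667; option D is nearest (Δ 0.014).

D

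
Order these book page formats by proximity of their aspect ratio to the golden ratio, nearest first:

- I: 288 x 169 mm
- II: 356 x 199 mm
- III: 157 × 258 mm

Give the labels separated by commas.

III, I, II

Ratios: I = 288 / 169 ≈ 1.704; II = 356 / 199 ≈ 1.789; III = 258 / 157 ≈ 1.643.
|Δ from 1.618|: I 0.086; II 0.171; III 0.025.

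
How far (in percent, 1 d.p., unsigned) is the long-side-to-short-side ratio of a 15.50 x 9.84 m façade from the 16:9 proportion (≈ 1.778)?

11.4%

Ratio = 15.50 / 9.84 ≈ 1.5752.
Ideal 16:9 ≈ 1.7778. |1.5752 − 1.7778| / 1.7778 ≈ 11.40% → 11.4%.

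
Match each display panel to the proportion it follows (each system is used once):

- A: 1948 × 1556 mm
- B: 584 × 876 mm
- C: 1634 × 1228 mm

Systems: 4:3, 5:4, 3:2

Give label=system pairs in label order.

Ratios: A ≈ 1.252; B ≈ 1.500; C ≈ 1.331.
Targets: 4:3 ≈ 1.333; 5:4 ≈ 1.250; 3:2 ≈ 1.500.

A=5:4, B=3:2, C=4:3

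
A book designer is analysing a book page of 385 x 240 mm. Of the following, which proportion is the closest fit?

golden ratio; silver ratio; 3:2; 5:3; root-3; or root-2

golden ratio

385/240 ≈ 1.604. Nearest candidates are golden ratio (1.618, off by 0.014) and 5:3 (1.667, off by 0.063).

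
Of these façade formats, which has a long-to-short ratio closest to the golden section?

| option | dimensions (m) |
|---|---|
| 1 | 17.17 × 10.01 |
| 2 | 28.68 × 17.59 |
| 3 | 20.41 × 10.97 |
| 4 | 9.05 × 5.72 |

Target golden ratio ≈ 1.618.
1: 1.715 (Δ0.097)  2: 1.630 (Δ0.012)  3: 1.861 (Δ0.243)  4: 1.582 (Δ0.036)

2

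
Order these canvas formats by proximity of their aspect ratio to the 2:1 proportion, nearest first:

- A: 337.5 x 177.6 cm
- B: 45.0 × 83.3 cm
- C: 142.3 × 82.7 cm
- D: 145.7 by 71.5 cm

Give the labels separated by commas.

D, A, B, C

Ratios: A = 337.5 / 177.6 ≈ 1.900; B = 83.3 / 45.0 ≈ 1.851; C = 142.3 / 82.7 ≈ 1.721; D = 145.7 / 71.5 ≈ 2.038.
|Δ from 2.000|: A 0.100; B 0.149; C 0.279; D 0.038.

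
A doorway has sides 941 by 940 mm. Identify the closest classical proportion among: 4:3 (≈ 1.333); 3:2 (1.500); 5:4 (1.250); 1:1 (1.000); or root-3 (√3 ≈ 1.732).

941/940 ≈ 1.001. Nearest candidates are 1:1 (1.000, off by 0.001) and 5:4 (1.250, off by 0.249).

1:1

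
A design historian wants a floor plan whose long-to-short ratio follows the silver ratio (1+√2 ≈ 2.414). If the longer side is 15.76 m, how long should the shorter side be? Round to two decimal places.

6.53 m

silver ratio ≈ 2.41421.
Shorter side = 15.76 ÷ 2.41421 ≈ 6.5280 → 6.53 m.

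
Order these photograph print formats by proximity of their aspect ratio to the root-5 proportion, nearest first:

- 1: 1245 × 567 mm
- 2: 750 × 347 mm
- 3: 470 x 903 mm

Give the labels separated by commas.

1, 2, 3

1: 1245/567 ≈ 2.196 → |2.196 − 2.236| = 0.040
2: 750/347 ≈ 2.161 → |2.161 − 2.236| = 0.075
3: 903/470 ≈ 1.921 → |1.921 − 2.236| = 0.315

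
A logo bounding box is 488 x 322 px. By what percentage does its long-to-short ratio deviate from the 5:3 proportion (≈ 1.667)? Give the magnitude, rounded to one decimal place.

Ratio = 488 / 322 ≈ 1.5155.
Ideal 5:3 ≈ 1.6667. |1.5155 − 1.6667| / 1.6667 ≈ 9.07% → 9.1%.

9.1%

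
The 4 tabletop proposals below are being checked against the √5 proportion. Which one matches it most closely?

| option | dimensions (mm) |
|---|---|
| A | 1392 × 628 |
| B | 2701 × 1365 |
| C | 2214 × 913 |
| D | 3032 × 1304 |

A

Ratios (long/short): A ≈ 2.217; B ≈ 1.979; C ≈ 2.425; D ≈ 2.325.
root-5 ≈ 2.236; option A is nearest (Δ 0.019).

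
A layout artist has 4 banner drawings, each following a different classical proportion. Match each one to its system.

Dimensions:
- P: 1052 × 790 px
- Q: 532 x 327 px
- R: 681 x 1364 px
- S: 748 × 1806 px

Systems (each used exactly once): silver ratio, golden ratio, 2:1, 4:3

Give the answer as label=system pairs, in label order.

Ratios: P ≈ 1.332; Q ≈ 1.627; R ≈ 2.003; S ≈ 2.414.
Targets: silver ratio ≈ 2.414; golden ratio ≈ 1.618; 2:1 ≈ 2.000; 4:3 ≈ 1.333.

P=4:3, Q=golden ratio, R=2:1, S=silver ratio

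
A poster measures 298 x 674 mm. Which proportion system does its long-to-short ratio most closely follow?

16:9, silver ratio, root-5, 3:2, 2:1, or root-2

root-5

Ratio = 674 / 298 ≈ 2.262.
Distances: 16:9 1.778 (Δ 0.484); silver ratio 2.414 (Δ 0.152); root-5 2.236 (Δ 0.026); 3:2 1.500 (Δ 0.762); 2:1 2.000 (Δ 0.262); root-2 1.414 (Δ 0.848).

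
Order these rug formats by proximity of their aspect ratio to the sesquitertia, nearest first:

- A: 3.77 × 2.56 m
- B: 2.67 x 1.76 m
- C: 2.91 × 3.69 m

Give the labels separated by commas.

C, A, B

A: 3.77/2.56 ≈ 1.473 → |1.473 − 1.333| = 0.140
B: 2.67/1.76 ≈ 1.517 → |1.517 − 1.333| = 0.184
C: 3.69/2.91 ≈ 1.268 → |1.268 − 1.333| = 0.065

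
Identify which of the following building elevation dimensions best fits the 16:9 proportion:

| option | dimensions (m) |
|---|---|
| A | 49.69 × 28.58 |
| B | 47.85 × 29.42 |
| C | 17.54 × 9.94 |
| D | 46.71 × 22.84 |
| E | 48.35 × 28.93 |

C

Ratios (long/short): A ≈ 1.739; B ≈ 1.626; C ≈ 1.765; D ≈ 2.045; E ≈ 1.671.
16:9 ≈ 1.778; option C is nearest (Δ 0.013).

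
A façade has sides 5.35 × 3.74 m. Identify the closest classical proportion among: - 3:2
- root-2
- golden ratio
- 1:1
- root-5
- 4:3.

root-2

5.35/3.74 ≈ 1.430. Nearest candidates are root-2 (1.414, off by 0.016) and 3:2 (1.500, off by 0.070).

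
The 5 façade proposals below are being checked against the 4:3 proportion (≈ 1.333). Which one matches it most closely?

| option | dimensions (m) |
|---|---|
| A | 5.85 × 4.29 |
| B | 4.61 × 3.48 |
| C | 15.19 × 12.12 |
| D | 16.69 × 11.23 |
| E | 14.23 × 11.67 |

B

Target 4:3 ≈ 1.333.
A: 1.364 (Δ0.031)  B: 1.325 (Δ0.008)  C: 1.253 (Δ0.080)  D: 1.486 (Δ0.153)  E: 1.219 (Δ0.114)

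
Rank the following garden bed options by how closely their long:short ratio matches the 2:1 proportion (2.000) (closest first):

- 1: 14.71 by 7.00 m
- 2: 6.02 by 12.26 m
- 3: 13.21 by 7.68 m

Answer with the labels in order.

2, 1, 3

Ratios: 1 = 14.71 / 7.00 ≈ 2.101; 2 = 12.26 / 6.02 ≈ 2.037; 3 = 13.21 / 7.68 ≈ 1.720.
|Δ from 2.000|: 1 0.101; 2 0.037; 3 0.280.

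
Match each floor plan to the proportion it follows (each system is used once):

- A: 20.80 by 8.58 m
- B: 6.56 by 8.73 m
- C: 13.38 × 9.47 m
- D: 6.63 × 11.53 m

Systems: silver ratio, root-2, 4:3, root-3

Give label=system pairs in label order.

A = 20.80/8.58 ≈ 2.424 → silver ratio (2.414)
B = 8.73/6.56 ≈ 1.331 → 4:3 (1.333)
C = 13.38/9.47 ≈ 1.413 → root-2 (1.414)
D = 11.53/6.63 ≈ 1.739 → root-3 (1.732)

A=silver ratio, B=4:3, C=root-2, D=root-3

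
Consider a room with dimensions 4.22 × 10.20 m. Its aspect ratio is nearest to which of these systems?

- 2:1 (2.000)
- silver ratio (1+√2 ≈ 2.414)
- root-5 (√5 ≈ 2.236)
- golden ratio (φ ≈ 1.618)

silver ratio

Ratio = 10.20 / 4.22 ≈ 2.417.
Distances: 2:1 2.000 (Δ 0.417); silver ratio 2.414 (Δ 0.003); root-5 2.236 (Δ 0.181); golden ratio 1.618 (Δ 0.799).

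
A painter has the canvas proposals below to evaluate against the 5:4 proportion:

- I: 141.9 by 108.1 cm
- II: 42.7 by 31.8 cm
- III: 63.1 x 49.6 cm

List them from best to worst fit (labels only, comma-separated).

Ratios: I = 141.9 / 108.1 ≈ 1.313; II = 42.7 / 31.8 ≈ 1.343; III = 63.1 / 49.6 ≈ 1.272.
|Δ from 1.250|: I 0.063; II 0.093; III 0.022.

III, I, II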